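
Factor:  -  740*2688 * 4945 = - 9836198400 = - 2^9*3^1*5^2*7^1*23^1*37^1*43^1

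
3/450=1/150 = 0.01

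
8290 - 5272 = 3018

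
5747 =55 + 5692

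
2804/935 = 2+934/935 = 3.00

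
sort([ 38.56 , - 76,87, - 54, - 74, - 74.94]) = [ - 76, - 74.94, - 74, - 54,38.56,87 ] 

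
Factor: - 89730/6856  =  - 2^(-2) * 3^2 * 5^1*857^(- 1)*997^1 = -44865/3428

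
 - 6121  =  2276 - 8397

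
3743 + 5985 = 9728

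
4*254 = 1016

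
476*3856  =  1835456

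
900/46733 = 900/46733 = 0.02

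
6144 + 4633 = 10777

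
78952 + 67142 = 146094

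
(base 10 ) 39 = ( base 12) 33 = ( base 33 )16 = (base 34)15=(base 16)27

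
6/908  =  3/454 = 0.01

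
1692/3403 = 1692/3403=   0.50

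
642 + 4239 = 4881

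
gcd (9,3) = 3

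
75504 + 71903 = 147407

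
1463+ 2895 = 4358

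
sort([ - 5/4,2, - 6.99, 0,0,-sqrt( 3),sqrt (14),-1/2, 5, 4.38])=[-6.99,  -  sqrt ( 3), - 5/4,  -  1/2,0,  0,2,sqrt(14), 4.38, 5]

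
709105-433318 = 275787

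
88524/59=1500 + 24/59  =  1500.41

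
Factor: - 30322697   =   - 43^1*307^1*2297^1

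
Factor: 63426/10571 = 2^1*3^1 = 6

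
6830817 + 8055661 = 14886478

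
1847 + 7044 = 8891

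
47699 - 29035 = 18664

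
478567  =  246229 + 232338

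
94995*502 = 47687490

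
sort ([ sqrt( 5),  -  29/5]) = [ - 29/5, sqrt(5)]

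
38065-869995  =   - 831930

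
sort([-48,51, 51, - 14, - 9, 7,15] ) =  [ - 48,  -  14,-9,7,15,51, 51]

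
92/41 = 92/41  =  2.24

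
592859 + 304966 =897825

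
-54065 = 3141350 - 3195415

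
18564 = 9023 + 9541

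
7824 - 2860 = 4964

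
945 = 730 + 215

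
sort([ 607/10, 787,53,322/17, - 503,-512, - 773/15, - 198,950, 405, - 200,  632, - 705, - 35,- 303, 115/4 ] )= [ - 705,  -  512, - 503,-303,-200, - 198, - 773/15, -35,322/17, 115/4, 53,607/10,  405, 632,787, 950 ]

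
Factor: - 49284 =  - 2^2 * 3^2*37^2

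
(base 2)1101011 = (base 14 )79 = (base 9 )128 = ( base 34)35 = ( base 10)107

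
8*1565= 12520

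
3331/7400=3331/7400 = 0.45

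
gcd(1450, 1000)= 50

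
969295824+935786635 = 1905082459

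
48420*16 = 774720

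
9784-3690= 6094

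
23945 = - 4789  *(-5)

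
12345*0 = 0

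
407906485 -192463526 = 215442959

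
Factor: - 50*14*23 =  - 16100 = -2^2*5^2*7^1 * 23^1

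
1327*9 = 11943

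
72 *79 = 5688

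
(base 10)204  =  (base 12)150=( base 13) 129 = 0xCC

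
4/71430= 2/35715 = 0.00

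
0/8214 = 0 = 0.00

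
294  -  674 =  - 380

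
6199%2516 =1167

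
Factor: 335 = 5^1*67^1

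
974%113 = 70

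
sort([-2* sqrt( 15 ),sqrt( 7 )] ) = [ - 2 * sqrt(15), sqrt( 7 )]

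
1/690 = 1/690 = 0.00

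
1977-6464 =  - 4487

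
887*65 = 57655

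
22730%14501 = 8229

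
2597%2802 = 2597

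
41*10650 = 436650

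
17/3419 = 17/3419 = 0.00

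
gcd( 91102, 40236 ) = 2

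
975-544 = 431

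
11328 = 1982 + 9346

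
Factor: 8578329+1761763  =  2^2 * 7^1 * 131^1 * 2819^1=10340092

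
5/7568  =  5/7568= 0.00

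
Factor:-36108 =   -  2^2 * 3^2*17^1*59^1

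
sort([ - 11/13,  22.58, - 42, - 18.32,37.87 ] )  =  [ - 42, - 18.32,-11/13  ,  22.58,37.87]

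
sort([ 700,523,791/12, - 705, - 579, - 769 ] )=[ - 769  ,- 705,-579,791/12, 523, 700 ] 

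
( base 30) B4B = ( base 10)10031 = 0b10011100101111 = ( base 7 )41150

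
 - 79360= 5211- 84571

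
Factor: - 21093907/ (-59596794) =2^( - 1)*3^( - 2)*3310933^( - 1 )*21093907^1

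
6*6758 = 40548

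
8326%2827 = 2672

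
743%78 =41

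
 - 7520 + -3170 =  - 10690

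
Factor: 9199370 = 2^1*5^1*919937^1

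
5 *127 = 635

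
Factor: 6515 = 5^1* 1303^1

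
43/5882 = 43/5882= 0.01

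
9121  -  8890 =231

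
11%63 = 11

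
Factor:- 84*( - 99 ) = 8316 = 2^2*3^3* 7^1*11^1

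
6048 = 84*72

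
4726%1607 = 1512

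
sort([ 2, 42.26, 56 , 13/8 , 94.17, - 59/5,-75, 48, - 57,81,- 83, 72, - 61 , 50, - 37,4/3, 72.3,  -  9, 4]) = [ - 83, - 75, - 61, - 57, - 37,-59/5, - 9, 4/3,13/8,2, 4,42.26,48, 50, 56,72,72.3,  81, 94.17]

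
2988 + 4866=7854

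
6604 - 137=6467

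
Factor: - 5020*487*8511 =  - 2^2*3^1*5^1*251^1*487^1*2837^1 = - 20807182140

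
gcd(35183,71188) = 1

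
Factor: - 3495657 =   -  3^1*11^1*105929^1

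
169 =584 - 415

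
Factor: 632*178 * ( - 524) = -2^6*79^1*89^1*131^1 = - 58947904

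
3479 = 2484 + 995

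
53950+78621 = 132571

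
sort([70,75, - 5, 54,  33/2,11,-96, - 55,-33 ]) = [ - 96, - 55, - 33, - 5,  11 , 33/2,54,70, 75] 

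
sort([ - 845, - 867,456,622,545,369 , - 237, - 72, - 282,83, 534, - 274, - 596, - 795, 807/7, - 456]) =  [ -867, - 845, - 795, - 596,-456,-282, - 274, - 237, - 72 , 83,807/7,369,456 , 534,545,622] 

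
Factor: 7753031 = 11^1*13^1*54217^1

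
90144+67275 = 157419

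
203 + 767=970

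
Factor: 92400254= 2^1*59^1* 101^1*7753^1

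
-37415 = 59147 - 96562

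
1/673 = 1/673= 0.00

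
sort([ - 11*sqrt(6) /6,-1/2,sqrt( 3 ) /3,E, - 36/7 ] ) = [ - 36/7, - 11*sqrt(6 )/6, - 1/2, sqrt(3 )/3, E ] 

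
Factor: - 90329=-59^1*1531^1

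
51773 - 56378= - 4605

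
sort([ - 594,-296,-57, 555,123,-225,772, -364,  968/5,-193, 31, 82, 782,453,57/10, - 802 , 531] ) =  [  -  802, - 594,- 364,-296, - 225,-193 , - 57,57/10,31,82,123 , 968/5,453,531,555, 772,  782]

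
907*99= 89793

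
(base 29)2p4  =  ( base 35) 1XV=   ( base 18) 77h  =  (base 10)2411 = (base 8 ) 4553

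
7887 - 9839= - 1952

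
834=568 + 266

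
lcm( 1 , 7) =7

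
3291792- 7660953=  - 4369161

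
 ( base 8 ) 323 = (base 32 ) 6J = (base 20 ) AB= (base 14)111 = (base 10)211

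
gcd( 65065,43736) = 77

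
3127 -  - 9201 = 12328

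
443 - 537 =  - 94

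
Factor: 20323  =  20323^1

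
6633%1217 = 548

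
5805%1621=942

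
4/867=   4/867 = 0.00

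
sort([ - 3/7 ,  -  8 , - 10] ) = [ - 10, -8,  -  3/7]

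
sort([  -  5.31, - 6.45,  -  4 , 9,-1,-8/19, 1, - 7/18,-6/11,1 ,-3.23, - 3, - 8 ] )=[ - 8,- 6.45, - 5.31,-4, - 3.23, - 3,  -  1, - 6/11,-8/19, - 7/18, 1,1,  9 ]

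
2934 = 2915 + 19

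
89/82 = 89/82 = 1.09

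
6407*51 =326757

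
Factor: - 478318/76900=-2^ (-1)*5^(-2) * 311^1 = - 311/50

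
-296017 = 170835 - 466852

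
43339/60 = 722 + 19/60 = 722.32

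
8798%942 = 320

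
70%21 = 7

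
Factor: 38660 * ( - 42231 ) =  - 2^2*3^1*5^1*7^1*1933^1*2011^1= - 1632650460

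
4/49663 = 4/49663 = 0.00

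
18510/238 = 9255/119= 77.77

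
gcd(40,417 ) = 1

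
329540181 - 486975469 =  - 157435288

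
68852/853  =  80 + 612/853 = 80.72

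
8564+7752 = 16316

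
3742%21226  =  3742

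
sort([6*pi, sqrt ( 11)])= [sqrt(11 ), 6 * pi] 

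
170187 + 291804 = 461991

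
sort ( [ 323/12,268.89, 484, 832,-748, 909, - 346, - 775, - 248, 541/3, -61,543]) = [- 775, - 748, - 346,-248, - 61, 323/12,541/3, 268.89, 484,  543, 832, 909 ] 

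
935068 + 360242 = 1295310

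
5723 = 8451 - 2728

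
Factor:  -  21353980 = -2^2*5^1*47^1*22717^1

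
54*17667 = 954018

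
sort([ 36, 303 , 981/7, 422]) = [ 36,  981/7,303,422]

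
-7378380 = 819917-8198297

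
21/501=7/167 = 0.04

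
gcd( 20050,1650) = 50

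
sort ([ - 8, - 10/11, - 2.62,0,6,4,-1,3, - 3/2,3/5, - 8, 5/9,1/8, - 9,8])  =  [-9, - 8,- 8, - 2.62, - 3/2, - 1, - 10/11,0,1/8,  5/9,3/5,  3,4,6,8 ] 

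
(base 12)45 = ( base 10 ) 53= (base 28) 1p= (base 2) 110101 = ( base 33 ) 1k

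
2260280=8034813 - 5774533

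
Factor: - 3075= - 3^1*5^2*41^1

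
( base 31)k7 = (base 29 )li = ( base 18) 1gf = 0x273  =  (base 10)627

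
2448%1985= 463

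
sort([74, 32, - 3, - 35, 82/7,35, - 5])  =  [ - 35, - 5, - 3,  82/7,  32, 35,74 ] 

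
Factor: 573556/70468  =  643/79= 79^( - 1) * 643^1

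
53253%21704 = 9845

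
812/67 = 12 +8/67= 12.12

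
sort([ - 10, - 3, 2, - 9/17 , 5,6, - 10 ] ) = [-10, - 10, - 3, - 9/17 , 2, 5,6 ] 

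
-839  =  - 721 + -118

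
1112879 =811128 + 301751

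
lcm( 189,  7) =189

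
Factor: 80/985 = 2^4* 197^( - 1) = 16/197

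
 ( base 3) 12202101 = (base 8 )10143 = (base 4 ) 1001203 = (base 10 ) 4195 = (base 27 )5ka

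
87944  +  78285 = 166229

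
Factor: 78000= 2^4 * 3^1*5^3*13^1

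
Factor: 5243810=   2^1*5^1*11^1*13^1*19^1*193^1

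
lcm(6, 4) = 12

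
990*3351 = 3317490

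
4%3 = 1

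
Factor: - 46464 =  -2^7*3^1*11^2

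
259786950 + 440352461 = 700139411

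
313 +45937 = 46250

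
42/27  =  1 + 5/9 = 1.56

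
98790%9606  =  2730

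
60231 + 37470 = 97701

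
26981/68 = 26981/68 = 396.78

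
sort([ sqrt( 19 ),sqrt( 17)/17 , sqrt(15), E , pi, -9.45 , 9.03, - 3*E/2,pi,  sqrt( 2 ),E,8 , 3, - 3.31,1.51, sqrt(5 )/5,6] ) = [ - 9.45, - 3*E/2, - 3.31,sqrt (17)/17,  sqrt( 5) /5, sqrt( 2 ),1.51,E,E,3 , pi,pi, sqrt( 15 ),sqrt(19),6,8 , 9.03 ]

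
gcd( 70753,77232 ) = 1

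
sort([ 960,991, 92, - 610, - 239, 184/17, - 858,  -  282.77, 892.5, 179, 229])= [ - 858, - 610, -282.77,  -  239,184/17,92, 179, 229 , 892.5,  960,  991 ] 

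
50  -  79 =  - 29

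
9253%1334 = 1249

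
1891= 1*1891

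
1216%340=196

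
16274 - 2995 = 13279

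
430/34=12 + 11/17= 12.65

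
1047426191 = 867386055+180040136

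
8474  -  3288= 5186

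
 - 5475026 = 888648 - 6363674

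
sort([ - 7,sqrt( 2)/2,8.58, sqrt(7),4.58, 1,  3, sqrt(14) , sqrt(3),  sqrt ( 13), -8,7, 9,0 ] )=[  -  8, -7,0,sqrt (2)/2,1, sqrt( 3), sqrt( 7),3, sqrt(13),sqrt( 14 ), 4.58,7, 8.58,9 ] 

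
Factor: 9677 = 9677^1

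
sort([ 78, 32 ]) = [ 32, 78]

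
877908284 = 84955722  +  792952562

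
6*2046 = 12276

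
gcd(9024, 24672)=96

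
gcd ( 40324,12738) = 2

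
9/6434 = 9/6434 = 0.00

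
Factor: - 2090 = -2^1*5^1*11^1*19^1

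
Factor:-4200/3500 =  -2^1*3^1*5^(-1 ) = - 6/5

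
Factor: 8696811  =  3^1*2898937^1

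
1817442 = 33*55074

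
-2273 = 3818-6091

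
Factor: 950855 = 5^1*19^1 * 10009^1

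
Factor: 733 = 733^1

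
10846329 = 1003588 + 9842741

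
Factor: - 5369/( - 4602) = 7/6 = 2^( - 1) * 3^(-1)*7^1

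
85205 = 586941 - 501736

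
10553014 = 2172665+8380349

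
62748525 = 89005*705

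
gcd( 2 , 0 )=2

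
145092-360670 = -215578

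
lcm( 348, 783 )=3132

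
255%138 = 117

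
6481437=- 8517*( - 761 )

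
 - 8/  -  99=8/99 = 0.08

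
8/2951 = 8/2951 = 0.00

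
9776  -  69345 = -59569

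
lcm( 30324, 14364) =272916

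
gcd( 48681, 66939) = 3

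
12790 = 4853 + 7937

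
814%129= 40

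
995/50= 199/10 = 19.90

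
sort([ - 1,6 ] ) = [ - 1,6]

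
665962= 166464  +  499498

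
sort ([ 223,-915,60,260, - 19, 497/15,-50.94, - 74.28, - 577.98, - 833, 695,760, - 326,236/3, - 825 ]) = [-915, - 833, - 825, - 577.98, - 326, - 74.28, - 50.94,-19, 497/15,60, 236/3,223,260 , 695,760] 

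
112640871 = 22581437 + 90059434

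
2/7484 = 1/3742 = 0.00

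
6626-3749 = 2877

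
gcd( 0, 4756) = 4756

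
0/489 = 0 = 0.00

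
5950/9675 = 238/387= 0.61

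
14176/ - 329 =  - 14176/329 = - 43.09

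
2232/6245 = 2232/6245  =  0.36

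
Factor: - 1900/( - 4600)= 2^(  -  1)*19^1*23^(  -  1) = 19/46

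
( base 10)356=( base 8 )544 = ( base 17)13g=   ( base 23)FB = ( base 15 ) 18B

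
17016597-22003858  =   - 4987261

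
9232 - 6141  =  3091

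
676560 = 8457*80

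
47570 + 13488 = 61058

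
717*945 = 677565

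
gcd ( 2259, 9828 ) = 9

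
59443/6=9907+ 1/6 = 9907.17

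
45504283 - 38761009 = 6743274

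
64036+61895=125931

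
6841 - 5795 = 1046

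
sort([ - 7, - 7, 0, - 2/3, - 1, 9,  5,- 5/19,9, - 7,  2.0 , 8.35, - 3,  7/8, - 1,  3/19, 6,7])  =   [-7, - 7,-7, - 3 , - 1, -1, - 2/3, - 5/19 , 0,  3/19,7/8, 2.0,5, 6,  7,8.35,9,9] 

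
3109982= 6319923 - 3209941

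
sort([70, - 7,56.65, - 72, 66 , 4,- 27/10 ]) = [ - 72, - 7,- 27/10, 4,  56.65,66, 70]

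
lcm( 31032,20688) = 62064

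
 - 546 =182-728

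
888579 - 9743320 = -8854741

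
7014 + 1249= 8263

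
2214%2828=2214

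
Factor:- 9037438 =- 2^1  *  17^1 * 265807^1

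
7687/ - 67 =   -  7687/67 =- 114.73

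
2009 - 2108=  - 99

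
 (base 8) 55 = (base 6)113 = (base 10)45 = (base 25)1k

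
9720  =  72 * 135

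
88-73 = 15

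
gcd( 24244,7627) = 29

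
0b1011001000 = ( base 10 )712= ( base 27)QA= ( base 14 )38c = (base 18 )23a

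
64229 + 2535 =66764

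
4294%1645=1004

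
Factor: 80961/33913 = 3^1 * 11^ ( -1)*3083^( - 1)*26987^1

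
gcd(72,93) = 3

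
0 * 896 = 0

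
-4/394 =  - 1+195/197=-0.01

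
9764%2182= 1036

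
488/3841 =488/3841=0.13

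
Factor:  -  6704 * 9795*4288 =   -  281574435840=- 2^10*3^1 *5^1*67^1*419^1 * 653^1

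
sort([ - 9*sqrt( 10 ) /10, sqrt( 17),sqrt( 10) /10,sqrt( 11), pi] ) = [ - 9*sqrt( 10 )/10,sqrt( 10) /10,pi, sqrt(11 ),sqrt( 17 )] 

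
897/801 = 299/267 = 1.12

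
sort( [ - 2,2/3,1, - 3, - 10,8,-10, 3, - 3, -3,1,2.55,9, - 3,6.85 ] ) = [ -10, - 10, -3, - 3, - 3, - 3, - 2,2/3, 1, 1,2.55,3, 6.85,8, 9]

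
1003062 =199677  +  803385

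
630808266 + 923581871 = 1554390137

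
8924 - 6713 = 2211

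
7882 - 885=6997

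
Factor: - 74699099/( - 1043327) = 29^1*41^ (- 1)*25447^ ( - 1) *2575831^1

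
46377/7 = 6625 + 2/7 = 6625.29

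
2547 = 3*849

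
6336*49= 310464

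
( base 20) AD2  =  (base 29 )51S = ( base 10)4262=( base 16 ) 10a6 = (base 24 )79e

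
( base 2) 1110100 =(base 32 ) 3k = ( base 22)56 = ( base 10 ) 116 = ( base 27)48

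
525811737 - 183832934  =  341978803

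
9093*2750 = 25005750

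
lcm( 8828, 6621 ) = 26484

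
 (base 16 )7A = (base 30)42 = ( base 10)122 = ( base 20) 62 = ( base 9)145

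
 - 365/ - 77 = 365/77 = 4.74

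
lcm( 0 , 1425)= 0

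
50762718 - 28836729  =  21925989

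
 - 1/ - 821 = 1/821 =0.00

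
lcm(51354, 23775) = 1283850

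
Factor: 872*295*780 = 200647200 = 2^5*3^1*5^2*13^1*59^1*109^1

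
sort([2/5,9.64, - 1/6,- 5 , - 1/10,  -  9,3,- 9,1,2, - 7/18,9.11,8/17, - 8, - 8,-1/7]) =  [  -  9, - 9,-8, - 8,  -  5, - 7/18 , - 1/6, - 1/7, - 1/10, 2/5,8/17,1, 2, 3,  9.11,9.64] 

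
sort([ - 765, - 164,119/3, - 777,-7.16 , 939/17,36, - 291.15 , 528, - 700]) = [ - 777,- 765, - 700, - 291.15, - 164, - 7.16, 36, 119/3, 939/17 , 528]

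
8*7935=63480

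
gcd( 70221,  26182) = 1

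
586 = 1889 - 1303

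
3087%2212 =875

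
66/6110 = 33/3055 =0.01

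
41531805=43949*945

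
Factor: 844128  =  2^5 * 3^3 * 977^1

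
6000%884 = 696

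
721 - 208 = 513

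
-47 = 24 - 71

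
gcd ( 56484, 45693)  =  9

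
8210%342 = 2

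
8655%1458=1365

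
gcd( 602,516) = 86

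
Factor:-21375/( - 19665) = 5^2*23^( - 1)= 25/23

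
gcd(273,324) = 3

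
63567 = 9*7063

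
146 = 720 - 574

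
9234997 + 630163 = 9865160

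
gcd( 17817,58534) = 1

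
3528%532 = 336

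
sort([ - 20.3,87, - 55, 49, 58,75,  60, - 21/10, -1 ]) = [- 55, - 20.3, -21/10 , - 1, 49, 58,60, 75,87] 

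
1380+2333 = 3713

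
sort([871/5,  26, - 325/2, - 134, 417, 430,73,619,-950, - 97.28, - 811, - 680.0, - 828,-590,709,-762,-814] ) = [ - 950, - 828, - 814 , - 811, - 762, - 680.0,-590,-325/2, - 134 , - 97.28, 26, 73, 871/5,417 , 430, 619,709]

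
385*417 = 160545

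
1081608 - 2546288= - 1464680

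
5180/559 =9+149/559 = 9.27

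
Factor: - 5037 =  - 3^1*23^1*73^1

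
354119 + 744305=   1098424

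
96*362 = 34752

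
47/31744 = 47/31744 =0.00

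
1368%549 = 270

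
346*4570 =1581220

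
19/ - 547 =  - 1 + 528/547 = -0.03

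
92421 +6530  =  98951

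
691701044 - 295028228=396672816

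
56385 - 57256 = -871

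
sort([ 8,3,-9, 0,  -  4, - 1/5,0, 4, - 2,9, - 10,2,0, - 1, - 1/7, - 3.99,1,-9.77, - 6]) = [ - 10,-9.77, - 9,-6,  -  4,-3.99,-2,  -  1, - 1/5, - 1/7,0 , 0,0,1, 2 , 3,4,8,9]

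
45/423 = 5/47  =  0.11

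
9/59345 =9/59345 = 0.00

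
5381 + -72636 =-67255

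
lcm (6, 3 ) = 6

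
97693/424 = 97693/424 = 230.41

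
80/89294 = 40/44647 = 0.00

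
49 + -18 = 31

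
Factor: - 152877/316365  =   - 5^( - 1)*7^ ( - 1 )*23^( - 1)*389^1=- 389/805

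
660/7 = 94  +  2/7 = 94.29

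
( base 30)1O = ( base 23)28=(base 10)54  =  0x36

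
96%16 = 0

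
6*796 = 4776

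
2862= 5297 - 2435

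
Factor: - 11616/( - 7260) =2^3*5^( - 1)  =  8/5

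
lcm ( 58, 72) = 2088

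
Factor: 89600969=89600969^1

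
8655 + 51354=60009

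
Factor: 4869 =3^2*541^1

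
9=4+5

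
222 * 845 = 187590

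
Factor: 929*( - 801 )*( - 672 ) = 2^5*3^3*7^1*89^1*929^1 = 500054688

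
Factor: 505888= 2^5*15809^1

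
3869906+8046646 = 11916552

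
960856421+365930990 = 1326787411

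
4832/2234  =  2 + 182/1117  =  2.16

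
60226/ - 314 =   -  30113/157 = -191.80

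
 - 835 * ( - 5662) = 4727770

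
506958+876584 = 1383542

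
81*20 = 1620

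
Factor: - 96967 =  - 13^1*7459^1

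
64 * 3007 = 192448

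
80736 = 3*26912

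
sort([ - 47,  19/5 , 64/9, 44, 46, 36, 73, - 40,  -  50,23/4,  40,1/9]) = [ - 50, -47 ,-40, 1/9 , 19/5, 23/4,64/9, 36,40,44, 46,73]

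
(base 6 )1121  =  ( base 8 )411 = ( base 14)14D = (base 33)81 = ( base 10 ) 265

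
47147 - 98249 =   -  51102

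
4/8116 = 1/2029 =0.00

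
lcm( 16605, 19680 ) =531360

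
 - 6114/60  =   - 102+1/10 = - 101.90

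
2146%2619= 2146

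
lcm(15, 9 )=45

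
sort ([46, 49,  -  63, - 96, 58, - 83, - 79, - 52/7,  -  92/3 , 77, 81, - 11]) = [-96,-83, - 79,- 63, - 92/3, - 11, - 52/7, 46, 49, 58, 77, 81] 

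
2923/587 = 4 + 575/587 = 4.98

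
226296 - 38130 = 188166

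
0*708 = 0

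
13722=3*4574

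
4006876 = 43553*92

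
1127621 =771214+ 356407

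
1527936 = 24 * 63664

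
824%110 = 54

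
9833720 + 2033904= 11867624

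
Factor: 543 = 3^1*181^1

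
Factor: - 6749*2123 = -11^1*17^1*193^1*397^1 = - 14328127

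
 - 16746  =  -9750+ -6996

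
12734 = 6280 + 6454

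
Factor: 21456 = 2^4*  3^2*149^1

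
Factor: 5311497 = 3^1*17^1*104147^1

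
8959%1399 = 565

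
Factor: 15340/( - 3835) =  -4 = -2^2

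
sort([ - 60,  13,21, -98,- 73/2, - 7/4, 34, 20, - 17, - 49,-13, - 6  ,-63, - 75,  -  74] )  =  [ - 98, - 75, - 74,- 63,  -  60 , - 49,-73/2, - 17, - 13,-6 , - 7/4,13,20,  21,34 ] 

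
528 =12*44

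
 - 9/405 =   -  1+44/45 = - 0.02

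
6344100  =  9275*684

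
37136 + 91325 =128461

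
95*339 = 32205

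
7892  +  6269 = 14161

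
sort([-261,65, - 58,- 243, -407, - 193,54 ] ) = [ -407, - 261, - 243, -193,-58,54,65] 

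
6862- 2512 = 4350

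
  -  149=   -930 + 781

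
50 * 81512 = 4075600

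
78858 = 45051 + 33807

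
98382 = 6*16397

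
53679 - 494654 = -440975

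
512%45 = 17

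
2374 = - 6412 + 8786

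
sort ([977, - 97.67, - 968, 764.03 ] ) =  [ - 968,  -  97.67,764.03,977 ] 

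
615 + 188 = 803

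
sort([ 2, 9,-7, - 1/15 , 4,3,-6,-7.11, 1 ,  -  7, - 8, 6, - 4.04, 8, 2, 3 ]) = [-8,-7.11,-7,-7, - 6,-4.04, - 1/15, 1,2, 2, 3,3,4 , 6, 8,9] 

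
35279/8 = 4409 + 7/8 = 4409.88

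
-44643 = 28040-72683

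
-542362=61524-603886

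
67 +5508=5575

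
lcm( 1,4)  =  4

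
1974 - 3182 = -1208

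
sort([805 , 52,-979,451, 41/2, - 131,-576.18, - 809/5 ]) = [ - 979, - 576.18, - 809/5, - 131, 41/2,52,451 , 805 ]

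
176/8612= 44/2153 = 0.02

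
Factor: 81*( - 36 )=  - 2^2 *3^6 = - 2916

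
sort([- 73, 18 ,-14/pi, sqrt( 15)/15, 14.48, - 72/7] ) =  [-73, - 72/7, - 14/pi, sqrt(15)/15, 14.48 , 18]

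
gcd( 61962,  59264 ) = 2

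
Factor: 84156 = 2^2*3^1*7013^1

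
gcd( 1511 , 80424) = 1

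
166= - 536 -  - 702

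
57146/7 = 8163+5/7 = 8163.71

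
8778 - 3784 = 4994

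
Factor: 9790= 2^1*5^1 * 11^1 *89^1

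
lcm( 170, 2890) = 2890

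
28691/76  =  377 +39/76 = 377.51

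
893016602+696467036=1589483638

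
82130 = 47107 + 35023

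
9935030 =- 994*( - 9995)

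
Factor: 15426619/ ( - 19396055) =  - 5^ (  -  1)*7^ (  -  1 )*13^1*19^( - 1)*41^1 * 103^1*281^1*29167^(-1) 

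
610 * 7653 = 4668330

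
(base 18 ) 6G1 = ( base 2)100010111001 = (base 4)202321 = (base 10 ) 2233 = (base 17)7c6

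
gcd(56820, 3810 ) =30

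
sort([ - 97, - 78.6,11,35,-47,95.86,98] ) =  [ - 97, - 78.6, - 47,11,35, 95.86 , 98 ]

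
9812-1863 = 7949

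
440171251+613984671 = 1054155922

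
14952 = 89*168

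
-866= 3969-4835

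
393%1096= 393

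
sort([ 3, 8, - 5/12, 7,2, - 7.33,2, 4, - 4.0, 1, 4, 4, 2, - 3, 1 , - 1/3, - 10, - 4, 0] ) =[ - 10 , - 7.33, - 4.0, - 4, - 3, - 5/12, - 1/3,0, 1, 1, 2, 2, 2,  3, 4, 4, 4, 7, 8]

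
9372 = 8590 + 782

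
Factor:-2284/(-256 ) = 2^( - 6 )*571^1 = 571/64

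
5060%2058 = 944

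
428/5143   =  428/5143=0.08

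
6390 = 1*6390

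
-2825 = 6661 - 9486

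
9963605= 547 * 18215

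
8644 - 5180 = 3464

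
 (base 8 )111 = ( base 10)73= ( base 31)2B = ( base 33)27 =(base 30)2D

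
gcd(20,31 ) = 1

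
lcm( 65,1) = 65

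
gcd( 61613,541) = 1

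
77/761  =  77/761 = 0.10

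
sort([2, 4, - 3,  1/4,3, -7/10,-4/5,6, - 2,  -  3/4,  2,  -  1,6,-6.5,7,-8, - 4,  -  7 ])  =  [ - 8,-7, - 6.5,-4, - 3, - 2 ,- 1,-4/5, -3/4,-7/10,1/4,2, 2,3, 4,6,6, 7]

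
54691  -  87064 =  - 32373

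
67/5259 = 67/5259 = 0.01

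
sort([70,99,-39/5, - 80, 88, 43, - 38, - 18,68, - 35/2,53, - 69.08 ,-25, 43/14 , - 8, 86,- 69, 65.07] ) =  [ - 80, - 69.08, - 69 , - 38 ,-25, - 18, - 35/2, - 8, - 39/5,43/14,43,53 , 65.07 , 68, 70 , 86,88, 99] 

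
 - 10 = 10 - 20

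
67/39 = 67/39= 1.72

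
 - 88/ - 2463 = 88/2463 = 0.04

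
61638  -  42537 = 19101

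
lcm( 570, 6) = 570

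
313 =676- 363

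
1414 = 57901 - 56487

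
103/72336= 103/72336 =0.00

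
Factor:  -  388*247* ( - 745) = 71397820 = 2^2*5^1 *13^1*19^1*97^1*149^1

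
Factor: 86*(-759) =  - 2^1*3^1*11^1*23^1*43^1 = - 65274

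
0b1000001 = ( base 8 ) 101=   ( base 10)65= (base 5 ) 230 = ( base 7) 122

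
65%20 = 5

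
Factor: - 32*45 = - 2^5*3^2*5^1  =  - 1440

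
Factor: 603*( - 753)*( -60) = 2^2*3^4*5^1*67^1*251^1 =27243540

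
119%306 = 119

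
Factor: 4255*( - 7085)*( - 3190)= 96167893250 =2^1*5^3*11^1*13^1*23^1 *29^1*37^1*109^1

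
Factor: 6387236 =2^2 * 37^1 * 103^1*419^1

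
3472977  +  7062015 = 10534992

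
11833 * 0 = 0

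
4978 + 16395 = 21373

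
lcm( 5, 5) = 5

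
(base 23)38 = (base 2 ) 1001101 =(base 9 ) 85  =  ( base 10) 77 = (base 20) 3H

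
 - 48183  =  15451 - 63634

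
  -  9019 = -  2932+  - 6087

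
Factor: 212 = 2^2 *53^1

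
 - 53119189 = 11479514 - 64598703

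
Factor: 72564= 2^2 * 3^1*6047^1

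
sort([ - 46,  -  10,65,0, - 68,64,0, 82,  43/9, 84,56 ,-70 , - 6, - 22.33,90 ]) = [ - 70, - 68 , - 46, - 22.33, - 10, - 6, 0,0, 43/9,56, 64,65, 82,84,90] 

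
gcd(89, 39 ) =1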